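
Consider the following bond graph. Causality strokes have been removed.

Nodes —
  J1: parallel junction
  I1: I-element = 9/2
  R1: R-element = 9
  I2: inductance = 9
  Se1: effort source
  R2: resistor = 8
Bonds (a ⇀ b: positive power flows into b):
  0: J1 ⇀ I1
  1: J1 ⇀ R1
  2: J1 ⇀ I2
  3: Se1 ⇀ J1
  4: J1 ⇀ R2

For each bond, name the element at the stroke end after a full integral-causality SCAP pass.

β0 stroke→I1
β1 stroke→R1
β2 stroke→I2
β3 stroke→J1
β4 stroke→R2

bond 3 stroke at J1  (Se1 (Se) sets effort on bond)
bond 0 stroke at I1  (J1 effort already set via bond 3)
bond 1 stroke at R1  (0-jn J1 has e-setter on 3)
bond 2 stroke at I2  (J1 effort already set via bond 3)
bond 4 stroke at R2  (0-jn J1 has e-setter on 3)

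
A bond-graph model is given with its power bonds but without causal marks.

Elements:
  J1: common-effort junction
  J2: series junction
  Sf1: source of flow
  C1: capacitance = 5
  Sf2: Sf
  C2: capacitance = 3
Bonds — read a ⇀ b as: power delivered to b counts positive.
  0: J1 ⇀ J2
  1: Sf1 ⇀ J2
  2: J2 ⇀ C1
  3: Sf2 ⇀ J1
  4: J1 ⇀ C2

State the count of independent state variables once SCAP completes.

2  (C1, C2 all integral)

#1 |Sf1  (Sf1 (Sf) sets flow on bond)
#3 |Sf2  (Sf2 (Sf) sets flow on bond)
#0 |J2  (common-f at J2 fixed by 1)
#2 |J2  (J2: bond 1 brought flow, rest push out)
#4 |J1  (J1: last free bond brings effort in)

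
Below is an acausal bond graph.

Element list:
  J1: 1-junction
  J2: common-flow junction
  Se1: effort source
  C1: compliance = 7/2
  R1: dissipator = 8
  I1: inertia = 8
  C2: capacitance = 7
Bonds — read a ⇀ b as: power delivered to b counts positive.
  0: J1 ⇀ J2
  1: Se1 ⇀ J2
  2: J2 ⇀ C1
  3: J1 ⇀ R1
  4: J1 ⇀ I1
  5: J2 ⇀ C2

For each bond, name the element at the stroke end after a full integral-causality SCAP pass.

β0 stroke at J1
β1 stroke at J2
β2 stroke at J2
β3 stroke at J1
β4 stroke at I1
β5 stroke at J2

b1 stroke→J2  (source Se1 imposes e)
b2 stroke→J2  (prefer integral on C1)
b4 stroke→I1  (I1 outputs flow p/I1)
b0 stroke→J1  (common-f at J1 fixed by 4)
b3 stroke→J1  (common-f at J1 fixed by 4)
b5 stroke→J2  (1-jn J2 has f-setter on 0)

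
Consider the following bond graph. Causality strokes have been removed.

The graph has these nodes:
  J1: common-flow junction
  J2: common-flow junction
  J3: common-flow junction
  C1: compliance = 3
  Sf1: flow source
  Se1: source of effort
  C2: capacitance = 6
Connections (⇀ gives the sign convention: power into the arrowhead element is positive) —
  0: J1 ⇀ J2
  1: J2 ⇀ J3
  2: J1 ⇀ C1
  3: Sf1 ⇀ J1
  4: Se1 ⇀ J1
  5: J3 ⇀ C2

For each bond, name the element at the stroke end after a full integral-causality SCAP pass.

#0 →J1
#1 →J2
#2 →J1
#3 →Sf1
#4 →J1
#5 →J3

β3 →Sf1  (source Sf1 imposes f)
β4 →J1  (Se1 (Se) sets effort on bond)
β0 →J1  (J1 flow already set via bond 3)
β2 →J1  (J1 flow already set via bond 3)
β1 →J2  (J2: bond 0 brought flow, rest push out)
β5 →J3  (J3: bond 1 brought flow, rest push out)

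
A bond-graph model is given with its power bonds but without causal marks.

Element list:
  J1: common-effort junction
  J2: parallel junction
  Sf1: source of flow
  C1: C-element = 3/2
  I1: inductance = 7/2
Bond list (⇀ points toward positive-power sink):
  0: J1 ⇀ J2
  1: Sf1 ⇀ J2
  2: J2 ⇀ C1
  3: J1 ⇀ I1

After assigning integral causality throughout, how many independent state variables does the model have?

β1 stroke at Sf1  (Sf1 fixes flow; stroke at Sf1)
β2 stroke at J2  (prefer integral on C1)
β0 stroke at J1  (J2: bond 2 brought effort, rest push out)
β3 stroke at I1  (J1: bond 0 brought effort, rest push out)

2  (C1, I1 all integral)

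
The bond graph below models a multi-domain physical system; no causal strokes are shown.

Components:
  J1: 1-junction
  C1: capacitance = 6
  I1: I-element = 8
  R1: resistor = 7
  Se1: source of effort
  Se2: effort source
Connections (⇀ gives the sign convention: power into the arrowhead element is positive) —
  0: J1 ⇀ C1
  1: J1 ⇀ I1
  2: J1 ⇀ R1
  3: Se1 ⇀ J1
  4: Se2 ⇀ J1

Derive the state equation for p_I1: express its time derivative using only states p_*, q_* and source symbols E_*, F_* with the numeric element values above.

#3 stroke→J1  (Se1 fixes effort; stroke away)
#4 stroke→J1  (Se2 (Se) sets effort on bond)
#0 stroke→J1  (C1 outputs effort q/C1)
#1 stroke→I1  (I1 outputs flow p/I1)
#2 stroke→J1  (1-jn J1 has f-setter on 1)

dp_I1/dt = E_Se1 + E_Se2 - 7*p_I1/8 - q_C1/6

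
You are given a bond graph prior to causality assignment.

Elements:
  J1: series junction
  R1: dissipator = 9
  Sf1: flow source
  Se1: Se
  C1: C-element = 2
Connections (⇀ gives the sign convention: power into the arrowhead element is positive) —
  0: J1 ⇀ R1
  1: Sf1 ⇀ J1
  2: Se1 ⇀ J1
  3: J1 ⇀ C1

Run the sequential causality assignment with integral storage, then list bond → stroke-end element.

β0 |J1
β1 |Sf1
β2 |J1
β3 |J1

b1 |Sf1  (source Sf1 imposes f)
b2 |J1  (Se1: effort source, stroke at far end)
b0 |J1  (1-jn J1 has f-setter on 1)
b3 |J1  (J1: bond 1 brought flow, rest push out)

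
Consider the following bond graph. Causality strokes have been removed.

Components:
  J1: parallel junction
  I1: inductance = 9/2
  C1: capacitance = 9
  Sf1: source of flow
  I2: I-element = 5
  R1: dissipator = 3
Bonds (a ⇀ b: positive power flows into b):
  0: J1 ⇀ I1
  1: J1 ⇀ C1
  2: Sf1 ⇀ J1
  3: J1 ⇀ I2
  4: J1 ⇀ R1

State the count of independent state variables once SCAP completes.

β2 stroke at Sf1  (Sf1: flow source, stroke at near end)
β0 stroke at I1  (I1 integral (f out))
β1 stroke at J1  (C1 integral (e out))
β3 stroke at I2  (J1: bond 1 brought effort, rest push out)
β4 stroke at R1  (J1: bond 1 brought effort, rest push out)

3  (C1, I1, I2 all integral)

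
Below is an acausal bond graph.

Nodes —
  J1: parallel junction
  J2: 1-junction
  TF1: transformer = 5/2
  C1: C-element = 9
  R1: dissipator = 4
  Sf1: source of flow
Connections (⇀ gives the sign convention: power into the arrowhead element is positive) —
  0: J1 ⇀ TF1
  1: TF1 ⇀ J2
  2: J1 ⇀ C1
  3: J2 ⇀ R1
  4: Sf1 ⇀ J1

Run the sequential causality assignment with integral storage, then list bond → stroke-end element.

bond 4 |Sf1  (Sf1: flow source, stroke at near end)
bond 2 |J1  (C1 integral (e out))
bond 0 |TF1  (common-e at J1 fixed by 2)
bond 1 |J2  (TF1: transformer flips bond 0)
bond 3 |R1  (J2 needs exactly one f-in)

bond 0 →TF1
bond 1 →J2
bond 2 →J1
bond 3 →R1
bond 4 →Sf1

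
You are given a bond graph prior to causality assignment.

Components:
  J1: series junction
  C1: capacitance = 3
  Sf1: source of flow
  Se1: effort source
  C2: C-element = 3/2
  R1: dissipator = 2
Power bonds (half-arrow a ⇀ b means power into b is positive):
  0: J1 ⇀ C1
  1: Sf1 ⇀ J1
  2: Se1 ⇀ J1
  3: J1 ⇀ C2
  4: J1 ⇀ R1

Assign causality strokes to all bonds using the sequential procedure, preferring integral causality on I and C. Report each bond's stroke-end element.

b1 →Sf1  (Sf1: flow source, stroke at near end)
b2 →J1  (Se1 fixes effort; stroke away)
b0 →J1  (J1 flow already set via bond 1)
b3 →J1  (common-f at J1 fixed by 1)
b4 →J1  (J1 flow already set via bond 1)

#0 stroke→J1
#1 stroke→Sf1
#2 stroke→J1
#3 stroke→J1
#4 stroke→J1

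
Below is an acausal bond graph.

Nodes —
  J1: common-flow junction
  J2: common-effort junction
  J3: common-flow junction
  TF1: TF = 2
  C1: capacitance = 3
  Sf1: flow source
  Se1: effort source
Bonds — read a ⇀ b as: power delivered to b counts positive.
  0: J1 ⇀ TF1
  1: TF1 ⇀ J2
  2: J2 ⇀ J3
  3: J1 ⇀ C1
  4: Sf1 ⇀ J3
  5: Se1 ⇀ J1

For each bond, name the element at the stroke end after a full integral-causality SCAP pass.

β0 stroke at TF1
β1 stroke at J2
β2 stroke at J3
β3 stroke at J1
β4 stroke at Sf1
β5 stroke at J1

b4 stroke→Sf1  (Sf1: flow source, stroke at near end)
b5 stroke→J1  (Se1 (Se) sets effort on bond)
b2 stroke→J3  (1-jn J3 has f-setter on 4)
b1 stroke→J2  (closing 0-jn rule on J2)
b0 stroke→TF1  (TF TF1: opposite of bond 1)
b3 stroke→J1  (J1: bond 0 brought flow, rest push out)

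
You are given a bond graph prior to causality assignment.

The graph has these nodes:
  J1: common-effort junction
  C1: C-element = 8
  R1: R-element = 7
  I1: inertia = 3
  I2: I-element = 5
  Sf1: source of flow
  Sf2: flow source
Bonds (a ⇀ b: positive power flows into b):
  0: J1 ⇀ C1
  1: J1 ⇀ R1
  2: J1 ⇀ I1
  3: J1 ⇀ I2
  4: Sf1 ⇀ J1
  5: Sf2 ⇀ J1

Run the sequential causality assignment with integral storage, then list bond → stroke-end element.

bond 0 |J1
bond 1 |R1
bond 2 |I1
bond 3 |I2
bond 4 |Sf1
bond 5 |Sf2

β4 →Sf1  (Sf1: flow source, stroke at near end)
β5 →Sf2  (Sf2: flow source, stroke at near end)
β0 →J1  (C1: C, integral causality)
β1 →R1  (common-e at J1 fixed by 0)
β2 →I1  (common-e at J1 fixed by 0)
β3 →I2  (J1 effort already set via bond 0)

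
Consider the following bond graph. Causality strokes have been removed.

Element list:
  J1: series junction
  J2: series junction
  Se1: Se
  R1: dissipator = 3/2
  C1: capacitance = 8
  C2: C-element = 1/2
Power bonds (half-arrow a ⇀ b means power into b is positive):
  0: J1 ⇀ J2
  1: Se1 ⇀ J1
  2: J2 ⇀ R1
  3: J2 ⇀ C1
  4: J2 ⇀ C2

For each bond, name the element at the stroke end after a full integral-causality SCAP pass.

bond 0 stroke at J2
bond 1 stroke at J1
bond 2 stroke at R1
bond 3 stroke at J2
bond 4 stroke at J2

bond 1 →J1  (source Se1 imposes e)
bond 0 →J2  (J1 needs exactly one f-in)
bond 3 →J2  (C1: C, integral causality)
bond 4 →J2  (C2: C, integral causality)
bond 2 →R1  (J2 needs exactly one f-in)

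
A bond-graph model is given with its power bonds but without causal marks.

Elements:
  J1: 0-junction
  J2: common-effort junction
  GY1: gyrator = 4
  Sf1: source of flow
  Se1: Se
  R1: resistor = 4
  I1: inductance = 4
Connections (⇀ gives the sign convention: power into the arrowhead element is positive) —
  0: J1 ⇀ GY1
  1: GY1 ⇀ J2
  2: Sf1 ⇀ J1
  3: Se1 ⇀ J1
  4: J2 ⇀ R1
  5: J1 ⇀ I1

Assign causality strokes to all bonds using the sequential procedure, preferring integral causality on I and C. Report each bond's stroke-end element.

β0 →GY1
β1 →GY1
β2 →Sf1
β3 →J1
β4 →J2
β5 →I1

β2 →Sf1  (Sf1 (Sf) sets flow on bond)
β3 →J1  (source Se1 imposes e)
β0 →GY1  (J1 effort already set via bond 3)
β5 →I1  (J1 effort already set via bond 3)
β1 →GY1  (through GY1, causality inverts; strokes same side of GY1)
β4 →J2  (J2: last free bond brings effort in)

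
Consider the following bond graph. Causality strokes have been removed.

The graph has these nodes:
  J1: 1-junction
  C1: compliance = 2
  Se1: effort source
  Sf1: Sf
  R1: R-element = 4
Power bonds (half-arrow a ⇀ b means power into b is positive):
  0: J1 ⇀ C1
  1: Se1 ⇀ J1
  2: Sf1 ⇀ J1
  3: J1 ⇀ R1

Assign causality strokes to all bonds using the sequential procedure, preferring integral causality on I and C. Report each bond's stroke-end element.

bond 0 stroke at J1
bond 1 stroke at J1
bond 2 stroke at Sf1
bond 3 stroke at J1

bond 1 →J1  (source Se1 imposes e)
bond 2 →Sf1  (Sf1 (Sf) sets flow on bond)
bond 0 →J1  (1-jn J1 has f-setter on 2)
bond 3 →J1  (1-jn J1 has f-setter on 2)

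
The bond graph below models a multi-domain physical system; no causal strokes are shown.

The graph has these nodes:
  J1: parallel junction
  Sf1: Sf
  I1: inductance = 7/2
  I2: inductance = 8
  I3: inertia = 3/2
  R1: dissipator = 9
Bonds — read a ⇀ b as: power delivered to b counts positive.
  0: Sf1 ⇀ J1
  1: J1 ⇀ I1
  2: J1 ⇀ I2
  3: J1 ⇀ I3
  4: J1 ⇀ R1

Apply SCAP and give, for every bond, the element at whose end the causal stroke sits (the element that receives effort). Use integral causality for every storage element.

b0 stroke at Sf1  (Sf1 fixes flow; stroke at Sf1)
b1 stroke at I1  (prefer integral on I1)
b2 stroke at I2  (I2 integral (f out))
b3 stroke at I3  (I3 integral (f out))
b4 stroke at J1  (only one effort-in slot at J1)

b0 →Sf1
b1 →I1
b2 →I2
b3 →I3
b4 →J1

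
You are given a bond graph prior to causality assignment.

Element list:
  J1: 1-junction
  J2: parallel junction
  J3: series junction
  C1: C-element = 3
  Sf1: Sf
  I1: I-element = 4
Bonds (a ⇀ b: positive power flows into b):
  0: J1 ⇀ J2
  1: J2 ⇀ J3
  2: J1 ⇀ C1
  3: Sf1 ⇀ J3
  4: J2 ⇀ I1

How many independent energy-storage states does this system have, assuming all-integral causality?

2  (C1, I1 all integral)

#3 |Sf1  (Sf1: flow source, stroke at near end)
#1 |J3  (1-jn J3 has f-setter on 3)
#2 |J1  (C1: C, integral causality)
#0 |J2  (closing 1-jn rule on J1)
#4 |I1  (common-e at J2 fixed by 0)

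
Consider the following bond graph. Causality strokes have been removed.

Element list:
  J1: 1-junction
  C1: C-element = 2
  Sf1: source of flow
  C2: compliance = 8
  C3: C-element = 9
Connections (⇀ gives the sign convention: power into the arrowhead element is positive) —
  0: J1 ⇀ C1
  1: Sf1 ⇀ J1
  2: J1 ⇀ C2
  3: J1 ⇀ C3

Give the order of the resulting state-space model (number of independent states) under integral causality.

3  (C1, C2, C3 all integral)

bond 1 |Sf1  (source Sf1 imposes f)
bond 0 |J1  (J1 flow already set via bond 1)
bond 2 |J1  (J1 flow already set via bond 1)
bond 3 |J1  (1-jn J1 has f-setter on 1)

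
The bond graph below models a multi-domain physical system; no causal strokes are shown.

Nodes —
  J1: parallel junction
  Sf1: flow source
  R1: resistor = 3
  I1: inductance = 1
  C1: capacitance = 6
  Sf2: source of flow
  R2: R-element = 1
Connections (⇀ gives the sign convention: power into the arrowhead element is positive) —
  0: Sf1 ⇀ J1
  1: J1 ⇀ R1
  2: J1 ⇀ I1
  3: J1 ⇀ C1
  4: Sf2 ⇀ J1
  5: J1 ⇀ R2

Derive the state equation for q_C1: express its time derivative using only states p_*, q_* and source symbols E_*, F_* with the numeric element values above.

β0 →Sf1  (Sf1: flow source, stroke at near end)
β4 →Sf2  (Sf2: flow source, stroke at near end)
β2 →I1  (I1 outputs flow p/I1)
β3 →J1  (C1: C, integral causality)
β1 →R1  (J1 effort already set via bond 3)
β5 →R2  (J1: bond 3 brought effort, rest push out)

dq_C1/dt = F_Sf1 + F_Sf2 - p_I1 - 2*q_C1/9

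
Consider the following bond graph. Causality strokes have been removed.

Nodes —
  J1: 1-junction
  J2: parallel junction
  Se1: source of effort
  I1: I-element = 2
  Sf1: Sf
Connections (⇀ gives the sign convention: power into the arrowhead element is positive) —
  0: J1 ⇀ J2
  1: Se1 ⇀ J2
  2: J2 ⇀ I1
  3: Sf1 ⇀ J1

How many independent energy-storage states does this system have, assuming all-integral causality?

1  (I1 all integral)

b1 stroke→J2  (Se1 (Se) sets effort on bond)
b3 stroke→Sf1  (Sf1 (Sf) sets flow on bond)
b0 stroke→J1  (1-jn J1 has f-setter on 3)
b2 stroke→I1  (J2 effort already set via bond 1)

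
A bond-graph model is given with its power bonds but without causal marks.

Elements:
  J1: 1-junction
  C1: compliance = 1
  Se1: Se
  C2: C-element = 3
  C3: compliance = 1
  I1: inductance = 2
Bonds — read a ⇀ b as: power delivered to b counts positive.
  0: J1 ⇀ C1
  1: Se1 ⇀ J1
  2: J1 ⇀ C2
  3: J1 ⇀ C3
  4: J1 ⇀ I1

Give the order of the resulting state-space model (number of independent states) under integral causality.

b1 stroke→J1  (Se1 fixes effort; stroke away)
b0 stroke→J1  (C1 outputs effort q/C1)
b2 stroke→J1  (prefer integral on C2)
b3 stroke→J1  (C3 integral (e out))
b4 stroke→I1  (J1 needs exactly one f-in)

4  (C1, C2, C3, I1 all integral)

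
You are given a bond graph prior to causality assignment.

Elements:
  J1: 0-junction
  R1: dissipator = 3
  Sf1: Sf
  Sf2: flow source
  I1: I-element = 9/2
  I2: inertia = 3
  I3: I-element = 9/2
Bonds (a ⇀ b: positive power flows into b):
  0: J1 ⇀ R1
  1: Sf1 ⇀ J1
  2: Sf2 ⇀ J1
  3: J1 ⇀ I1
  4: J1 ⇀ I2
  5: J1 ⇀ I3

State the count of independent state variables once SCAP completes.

β1 |Sf1  (Sf1: flow source, stroke at near end)
β2 |Sf2  (Sf2: flow source, stroke at near end)
β3 |I1  (prefer integral on I1)
β4 |I2  (I2 outputs flow p/I2)
β5 |I3  (prefer integral on I3)
β0 |J1  (J1: last free bond brings effort in)

3  (I1, I2, I3 all integral)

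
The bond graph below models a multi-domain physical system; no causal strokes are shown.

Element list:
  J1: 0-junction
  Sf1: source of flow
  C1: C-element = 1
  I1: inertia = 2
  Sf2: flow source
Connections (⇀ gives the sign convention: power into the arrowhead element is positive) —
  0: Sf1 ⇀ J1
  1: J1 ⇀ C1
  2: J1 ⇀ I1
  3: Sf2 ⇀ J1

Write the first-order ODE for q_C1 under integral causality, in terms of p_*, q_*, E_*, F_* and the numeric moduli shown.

dq_C1/dt = F_Sf1 + F_Sf2 - p_I1/2

bond 0 stroke→Sf1  (Sf1 fixes flow; stroke at Sf1)
bond 3 stroke→Sf2  (Sf2 fixes flow; stroke at Sf2)
bond 1 stroke→J1  (prefer integral on C1)
bond 2 stroke→I1  (common-e at J1 fixed by 1)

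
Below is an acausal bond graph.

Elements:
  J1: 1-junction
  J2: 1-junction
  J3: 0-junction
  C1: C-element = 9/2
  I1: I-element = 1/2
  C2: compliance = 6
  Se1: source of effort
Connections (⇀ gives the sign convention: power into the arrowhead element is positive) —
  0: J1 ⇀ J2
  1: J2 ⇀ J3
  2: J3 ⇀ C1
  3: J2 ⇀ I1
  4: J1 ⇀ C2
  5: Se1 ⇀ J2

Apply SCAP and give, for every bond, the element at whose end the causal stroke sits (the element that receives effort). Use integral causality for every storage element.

bond 5 →J2  (source Se1 imposes e)
bond 2 →J3  (prefer integral on C1)
bond 1 →J2  (J3 effort already set via bond 2)
bond 3 →I1  (prefer integral on I1)
bond 0 →J2  (J2 flow already set via bond 3)
bond 4 →J1  (J1 flow already set via bond 0)

b0 stroke at J2
b1 stroke at J2
b2 stroke at J3
b3 stroke at I1
b4 stroke at J1
b5 stroke at J2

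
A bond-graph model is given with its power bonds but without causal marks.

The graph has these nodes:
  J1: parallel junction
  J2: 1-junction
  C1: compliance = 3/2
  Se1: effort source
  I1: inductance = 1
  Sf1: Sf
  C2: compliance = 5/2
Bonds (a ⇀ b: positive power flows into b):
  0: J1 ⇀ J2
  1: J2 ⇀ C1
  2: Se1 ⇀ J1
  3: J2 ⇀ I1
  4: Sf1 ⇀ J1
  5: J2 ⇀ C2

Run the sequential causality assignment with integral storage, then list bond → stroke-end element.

#0 →J2
#1 →J2
#2 →J1
#3 →I1
#4 →Sf1
#5 →J2

#2 |J1  (Se1: effort source, stroke at far end)
#4 |Sf1  (source Sf1 imposes f)
#0 |J2  (0-jn J1 has e-setter on 2)
#1 |J2  (C1 integral (e out))
#3 |I1  (prefer integral on I1)
#5 |J2  (J2 flow already set via bond 3)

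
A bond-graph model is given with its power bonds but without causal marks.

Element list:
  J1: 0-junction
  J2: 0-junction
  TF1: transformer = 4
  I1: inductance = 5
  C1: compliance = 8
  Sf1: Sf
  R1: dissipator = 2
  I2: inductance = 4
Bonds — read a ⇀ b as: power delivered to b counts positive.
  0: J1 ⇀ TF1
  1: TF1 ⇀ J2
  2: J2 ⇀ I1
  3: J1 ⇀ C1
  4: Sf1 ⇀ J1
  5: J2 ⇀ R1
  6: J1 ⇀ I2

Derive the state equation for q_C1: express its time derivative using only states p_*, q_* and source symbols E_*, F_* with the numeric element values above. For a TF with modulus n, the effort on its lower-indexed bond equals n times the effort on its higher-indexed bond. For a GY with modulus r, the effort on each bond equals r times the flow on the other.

dq_C1/dt = F_Sf1 - p_I1/20 - p_I2/4 - q_C1/256

#4 |Sf1  (Sf1 (Sf) sets flow on bond)
#2 |I1  (I1: I, integral causality)
#3 |J1  (C1: C, integral causality)
#0 |TF1  (J1: bond 3 brought effort, rest push out)
#6 |I2  (J1: bond 3 brought effort, rest push out)
#1 |J2  (TF1: transformer flips bond 0)
#5 |R1  (J2 effort already set via bond 1)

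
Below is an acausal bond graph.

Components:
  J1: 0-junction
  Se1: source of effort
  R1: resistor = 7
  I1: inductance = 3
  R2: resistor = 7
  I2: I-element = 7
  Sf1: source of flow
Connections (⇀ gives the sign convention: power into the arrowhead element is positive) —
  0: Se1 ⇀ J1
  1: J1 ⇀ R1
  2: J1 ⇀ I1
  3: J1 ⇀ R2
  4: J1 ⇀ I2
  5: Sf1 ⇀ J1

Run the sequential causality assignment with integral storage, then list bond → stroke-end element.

bond 0 →J1
bond 1 →R1
bond 2 →I1
bond 3 →R2
bond 4 →I2
bond 5 →Sf1

#0 |J1  (source Se1 imposes e)
#5 |Sf1  (Sf1: flow source, stroke at near end)
#1 |R1  (common-e at J1 fixed by 0)
#2 |I1  (J1 effort already set via bond 0)
#3 |R2  (J1 effort already set via bond 0)
#4 |I2  (J1: bond 0 brought effort, rest push out)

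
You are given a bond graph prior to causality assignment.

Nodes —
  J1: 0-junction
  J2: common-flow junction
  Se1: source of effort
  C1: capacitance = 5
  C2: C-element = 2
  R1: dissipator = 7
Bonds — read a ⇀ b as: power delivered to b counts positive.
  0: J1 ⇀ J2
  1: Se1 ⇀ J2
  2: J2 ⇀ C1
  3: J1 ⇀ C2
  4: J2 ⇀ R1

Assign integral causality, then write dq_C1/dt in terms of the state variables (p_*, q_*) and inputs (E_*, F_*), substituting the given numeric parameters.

dq_C1/dt = E_Se1/7 - q_C1/35 + q_C2/14

β1 |J2  (Se1 (Se) sets effort on bond)
β2 |J2  (prefer integral on C1)
β3 |J1  (prefer integral on C2)
β0 |J2  (common-e at J1 fixed by 3)
β4 |R1  (J2: last free bond brings flow in)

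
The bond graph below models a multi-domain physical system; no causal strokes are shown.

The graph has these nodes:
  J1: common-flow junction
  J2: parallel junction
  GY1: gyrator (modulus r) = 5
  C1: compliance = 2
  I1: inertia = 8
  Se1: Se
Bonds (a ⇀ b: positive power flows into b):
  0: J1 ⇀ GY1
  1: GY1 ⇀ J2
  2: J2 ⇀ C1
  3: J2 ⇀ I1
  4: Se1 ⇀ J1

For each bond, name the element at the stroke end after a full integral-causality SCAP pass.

bond 4 stroke at J1  (Se1 fixes effort; stroke away)
bond 0 stroke at GY1  (J1 needs exactly one f-in)
bond 1 stroke at GY1  (GY1 both-in/both-out from 0)
bond 2 stroke at J2  (C1: C, integral causality)
bond 3 stroke at I1  (J2 effort already set via bond 2)

#0 stroke at GY1
#1 stroke at GY1
#2 stroke at J2
#3 stroke at I1
#4 stroke at J1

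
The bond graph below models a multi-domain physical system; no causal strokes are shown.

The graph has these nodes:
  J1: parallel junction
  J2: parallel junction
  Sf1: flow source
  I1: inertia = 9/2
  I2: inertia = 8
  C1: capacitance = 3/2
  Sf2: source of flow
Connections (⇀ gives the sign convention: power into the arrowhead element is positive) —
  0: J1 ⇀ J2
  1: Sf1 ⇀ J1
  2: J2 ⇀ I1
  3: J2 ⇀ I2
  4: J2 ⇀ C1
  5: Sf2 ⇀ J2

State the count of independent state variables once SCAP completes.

b1 |Sf1  (source Sf1 imposes f)
b5 |Sf2  (Sf2: flow source, stroke at near end)
b0 |J1  (J1 needs exactly one e-in)
b2 |I1  (I1: I, integral causality)
b3 |I2  (I2: I, integral causality)
b4 |J2  (closing 0-jn rule on J2)

3  (C1, I1, I2 all integral)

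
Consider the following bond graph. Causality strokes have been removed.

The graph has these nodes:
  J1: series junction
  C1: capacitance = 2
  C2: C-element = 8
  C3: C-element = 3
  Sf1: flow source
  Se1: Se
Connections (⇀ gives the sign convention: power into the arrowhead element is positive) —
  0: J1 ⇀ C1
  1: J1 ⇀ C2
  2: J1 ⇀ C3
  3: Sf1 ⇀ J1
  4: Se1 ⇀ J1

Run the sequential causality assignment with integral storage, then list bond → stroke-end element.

bond 3 stroke at Sf1  (Sf1 fixes flow; stroke at Sf1)
bond 4 stroke at J1  (Se1 (Se) sets effort on bond)
bond 0 stroke at J1  (J1: bond 3 brought flow, rest push out)
bond 1 stroke at J1  (common-f at J1 fixed by 3)
bond 2 stroke at J1  (1-jn J1 has f-setter on 3)

β0 →J1
β1 →J1
β2 →J1
β3 →Sf1
β4 →J1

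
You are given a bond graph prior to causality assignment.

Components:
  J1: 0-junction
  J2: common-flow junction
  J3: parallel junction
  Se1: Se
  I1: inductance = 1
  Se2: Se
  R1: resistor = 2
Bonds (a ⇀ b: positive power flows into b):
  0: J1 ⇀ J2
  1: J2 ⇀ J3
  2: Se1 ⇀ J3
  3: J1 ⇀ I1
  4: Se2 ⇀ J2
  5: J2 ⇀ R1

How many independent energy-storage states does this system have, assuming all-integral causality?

1  (I1 all integral)

#2 stroke→J3  (Se1: effort source, stroke at far end)
#4 stroke→J2  (Se2 (Se) sets effort on bond)
#1 stroke→J2  (0-jn J3 has e-setter on 2)
#3 stroke→I1  (prefer integral on I1)
#0 stroke→J1  (closing 0-jn rule on J1)
#5 stroke→J2  (common-f at J2 fixed by 0)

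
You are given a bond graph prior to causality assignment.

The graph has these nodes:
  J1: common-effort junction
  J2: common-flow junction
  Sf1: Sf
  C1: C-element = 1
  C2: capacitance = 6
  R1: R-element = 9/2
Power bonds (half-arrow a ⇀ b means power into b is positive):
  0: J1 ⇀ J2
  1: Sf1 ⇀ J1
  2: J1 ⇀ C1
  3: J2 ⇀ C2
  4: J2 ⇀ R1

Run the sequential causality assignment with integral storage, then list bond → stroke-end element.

β1 →Sf1  (Sf1 (Sf) sets flow on bond)
β2 →J1  (C1: C, integral causality)
β0 →J2  (common-e at J1 fixed by 2)
β3 →J2  (C2 outputs effort q/C2)
β4 →R1  (J2: last free bond brings flow in)

bond 0 stroke→J2
bond 1 stroke→Sf1
bond 2 stroke→J1
bond 3 stroke→J2
bond 4 stroke→R1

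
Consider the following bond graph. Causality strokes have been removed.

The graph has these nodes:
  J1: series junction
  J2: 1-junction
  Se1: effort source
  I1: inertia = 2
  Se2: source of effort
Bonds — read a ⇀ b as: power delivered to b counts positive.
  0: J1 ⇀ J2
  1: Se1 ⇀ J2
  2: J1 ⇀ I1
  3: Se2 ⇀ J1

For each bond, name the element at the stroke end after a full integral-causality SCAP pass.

#0 stroke→J1
#1 stroke→J2
#2 stroke→I1
#3 stroke→J1

β1 stroke at J2  (Se1 (Se) sets effort on bond)
β3 stroke at J1  (Se2 (Se) sets effort on bond)
β0 stroke at J1  (closing 1-jn rule on J2)
β2 stroke at I1  (only one flow-in slot at J1)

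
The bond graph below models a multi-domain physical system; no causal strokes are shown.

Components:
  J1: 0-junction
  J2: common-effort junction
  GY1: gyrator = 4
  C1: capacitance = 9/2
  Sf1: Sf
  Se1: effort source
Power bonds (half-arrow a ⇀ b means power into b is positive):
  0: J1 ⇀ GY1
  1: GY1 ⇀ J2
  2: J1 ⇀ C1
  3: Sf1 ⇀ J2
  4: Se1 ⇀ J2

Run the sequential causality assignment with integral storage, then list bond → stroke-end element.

b0 stroke at GY1
b1 stroke at GY1
b2 stroke at J1
b3 stroke at Sf1
b4 stroke at J2

b3 →Sf1  (Sf1 fixes flow; stroke at Sf1)
b4 →J2  (source Se1 imposes e)
b1 →GY1  (J2 effort already set via bond 4)
b0 →GY1  (GY1 both-in/both-out from 1)
b2 →J1  (J1 needs exactly one e-in)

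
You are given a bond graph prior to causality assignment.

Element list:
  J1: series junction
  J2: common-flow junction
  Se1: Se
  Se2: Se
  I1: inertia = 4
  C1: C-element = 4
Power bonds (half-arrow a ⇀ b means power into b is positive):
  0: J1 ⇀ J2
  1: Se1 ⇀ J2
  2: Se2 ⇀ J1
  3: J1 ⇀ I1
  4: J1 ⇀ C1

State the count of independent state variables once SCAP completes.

b1 →J2  (Se1: effort source, stroke at far end)
b2 →J1  (Se2 fixes effort; stroke away)
b0 →J1  (closing 1-jn rule on J2)
b3 →I1  (prefer integral on I1)
b4 →J1  (1-jn J1 has f-setter on 3)

2  (C1, I1 all integral)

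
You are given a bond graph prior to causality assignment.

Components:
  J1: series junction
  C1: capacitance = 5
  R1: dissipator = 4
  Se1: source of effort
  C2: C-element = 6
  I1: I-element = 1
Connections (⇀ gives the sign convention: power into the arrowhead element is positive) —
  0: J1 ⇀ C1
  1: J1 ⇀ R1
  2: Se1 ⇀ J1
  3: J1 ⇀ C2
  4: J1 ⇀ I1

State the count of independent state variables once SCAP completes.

b2 stroke at J1  (Se1 fixes effort; stroke away)
b0 stroke at J1  (prefer integral on C1)
b3 stroke at J1  (prefer integral on C2)
b4 stroke at I1  (I1: I, integral causality)
b1 stroke at J1  (1-jn J1 has f-setter on 4)

3  (C1, C2, I1 all integral)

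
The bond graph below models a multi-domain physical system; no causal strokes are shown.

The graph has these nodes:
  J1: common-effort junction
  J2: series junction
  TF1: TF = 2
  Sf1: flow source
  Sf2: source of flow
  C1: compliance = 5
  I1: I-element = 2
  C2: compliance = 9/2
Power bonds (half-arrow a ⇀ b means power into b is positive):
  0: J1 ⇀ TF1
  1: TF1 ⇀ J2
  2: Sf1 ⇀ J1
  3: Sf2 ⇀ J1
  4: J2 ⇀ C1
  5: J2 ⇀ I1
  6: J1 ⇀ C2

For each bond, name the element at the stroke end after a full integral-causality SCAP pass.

#2 →Sf1  (source Sf1 imposes f)
#3 →Sf2  (source Sf2 imposes f)
#4 →J2  (prefer integral on C1)
#5 →I1  (I1 integral (f out))
#1 →J2  (1-jn J2 has f-setter on 5)
#0 →TF1  (TF1 one-in-one-out from 1)
#6 →J1  (only one effort-in slot at J1)

bond 0 →TF1
bond 1 →J2
bond 2 →Sf1
bond 3 →Sf2
bond 4 →J2
bond 5 →I1
bond 6 →J1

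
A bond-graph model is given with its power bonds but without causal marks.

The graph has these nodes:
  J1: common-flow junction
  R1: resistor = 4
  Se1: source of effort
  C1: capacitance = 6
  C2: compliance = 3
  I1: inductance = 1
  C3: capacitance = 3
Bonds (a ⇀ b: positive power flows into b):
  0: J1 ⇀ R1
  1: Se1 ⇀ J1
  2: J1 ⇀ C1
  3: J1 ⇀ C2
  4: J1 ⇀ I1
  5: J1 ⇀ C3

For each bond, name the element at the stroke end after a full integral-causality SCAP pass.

b0 stroke→J1
b1 stroke→J1
b2 stroke→J1
b3 stroke→J1
b4 stroke→I1
b5 stroke→J1

bond 1 |J1  (Se1: effort source, stroke at far end)
bond 2 |J1  (prefer integral on C1)
bond 3 |J1  (prefer integral on C2)
bond 4 |I1  (prefer integral on I1)
bond 0 |J1  (J1: bond 4 brought flow, rest push out)
bond 5 |J1  (J1 flow already set via bond 4)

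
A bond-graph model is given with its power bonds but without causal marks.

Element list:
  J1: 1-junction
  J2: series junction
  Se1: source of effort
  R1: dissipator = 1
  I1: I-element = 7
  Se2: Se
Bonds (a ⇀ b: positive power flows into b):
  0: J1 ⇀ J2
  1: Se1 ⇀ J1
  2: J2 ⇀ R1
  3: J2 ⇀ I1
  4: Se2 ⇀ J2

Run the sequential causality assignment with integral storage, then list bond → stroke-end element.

b0 →J2
b1 →J1
b2 →J2
b3 →I1
b4 →J2

b1 stroke at J1  (source Se1 imposes e)
b4 stroke at J2  (Se2 (Se) sets effort on bond)
b0 stroke at J2  (only one flow-in slot at J1)
b3 stroke at I1  (prefer integral on I1)
b2 stroke at J2  (common-f at J2 fixed by 3)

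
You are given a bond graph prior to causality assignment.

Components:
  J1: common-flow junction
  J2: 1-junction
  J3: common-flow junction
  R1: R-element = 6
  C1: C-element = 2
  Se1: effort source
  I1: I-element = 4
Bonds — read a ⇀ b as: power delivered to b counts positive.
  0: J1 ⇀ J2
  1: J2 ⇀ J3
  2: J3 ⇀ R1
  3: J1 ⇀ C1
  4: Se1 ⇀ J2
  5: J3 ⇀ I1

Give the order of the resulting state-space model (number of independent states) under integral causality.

2  (C1, I1 all integral)

bond 4 stroke→J2  (Se1: effort source, stroke at far end)
bond 3 stroke→J1  (C1 outputs effort q/C1)
bond 0 stroke→J2  (J1 needs exactly one f-in)
bond 1 stroke→J3  (J2 needs exactly one f-in)
bond 5 stroke→I1  (I1 outputs flow p/I1)
bond 2 stroke→J3  (common-f at J3 fixed by 5)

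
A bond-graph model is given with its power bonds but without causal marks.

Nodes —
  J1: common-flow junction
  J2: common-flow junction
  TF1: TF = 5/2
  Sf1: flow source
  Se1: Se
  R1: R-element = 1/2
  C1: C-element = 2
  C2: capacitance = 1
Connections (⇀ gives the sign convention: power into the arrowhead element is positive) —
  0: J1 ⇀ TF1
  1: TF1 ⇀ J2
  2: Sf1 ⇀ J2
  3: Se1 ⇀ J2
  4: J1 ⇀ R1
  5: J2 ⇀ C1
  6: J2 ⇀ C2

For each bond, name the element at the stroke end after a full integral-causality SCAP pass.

#2 →Sf1  (Sf1 fixes flow; stroke at Sf1)
#3 →J2  (Se1 (Se) sets effort on bond)
#1 →J2  (1-jn J2 has f-setter on 2)
#5 →J2  (J2: bond 2 brought flow, rest push out)
#6 →J2  (J2: bond 2 brought flow, rest push out)
#0 →TF1  (TF1 one-in-one-out from 1)
#4 →J1  (J1 flow already set via bond 0)

b0 stroke at TF1
b1 stroke at J2
b2 stroke at Sf1
b3 stroke at J2
b4 stroke at J1
b5 stroke at J2
b6 stroke at J2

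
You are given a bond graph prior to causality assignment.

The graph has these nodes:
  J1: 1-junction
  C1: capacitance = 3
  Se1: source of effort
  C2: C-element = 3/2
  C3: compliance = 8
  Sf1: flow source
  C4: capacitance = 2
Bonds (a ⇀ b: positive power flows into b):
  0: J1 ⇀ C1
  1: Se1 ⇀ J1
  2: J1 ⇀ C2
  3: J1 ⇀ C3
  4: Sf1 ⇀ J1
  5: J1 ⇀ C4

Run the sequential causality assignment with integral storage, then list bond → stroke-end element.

b0 stroke at J1
b1 stroke at J1
b2 stroke at J1
b3 stroke at J1
b4 stroke at Sf1
b5 stroke at J1

b1 →J1  (source Se1 imposes e)
b4 →Sf1  (source Sf1 imposes f)
b0 →J1  (J1 flow already set via bond 4)
b2 →J1  (J1: bond 4 brought flow, rest push out)
b3 →J1  (1-jn J1 has f-setter on 4)
b5 →J1  (1-jn J1 has f-setter on 4)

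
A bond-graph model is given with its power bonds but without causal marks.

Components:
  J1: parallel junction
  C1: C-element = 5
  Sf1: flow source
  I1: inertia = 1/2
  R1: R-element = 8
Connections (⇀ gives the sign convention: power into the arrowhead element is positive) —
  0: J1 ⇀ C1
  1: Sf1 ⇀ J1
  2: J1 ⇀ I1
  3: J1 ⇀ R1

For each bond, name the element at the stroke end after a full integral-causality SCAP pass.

#1 stroke→Sf1  (source Sf1 imposes f)
#0 stroke→J1  (C1: C, integral causality)
#2 stroke→I1  (0-jn J1 has e-setter on 0)
#3 stroke→R1  (0-jn J1 has e-setter on 0)

bond 0 stroke→J1
bond 1 stroke→Sf1
bond 2 stroke→I1
bond 3 stroke→R1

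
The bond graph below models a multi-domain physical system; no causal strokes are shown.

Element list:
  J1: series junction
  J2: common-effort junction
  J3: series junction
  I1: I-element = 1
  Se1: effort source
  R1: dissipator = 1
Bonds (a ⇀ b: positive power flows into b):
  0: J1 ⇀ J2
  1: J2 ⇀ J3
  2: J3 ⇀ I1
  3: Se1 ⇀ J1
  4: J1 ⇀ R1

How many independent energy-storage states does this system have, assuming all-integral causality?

β3 |J1  (Se1: effort source, stroke at far end)
β2 |I1  (I1 integral (f out))
β1 |J3  (J3: bond 2 brought flow, rest push out)
β0 |J2  (J2 needs exactly one e-in)
β4 |J1  (1-jn J1 has f-setter on 0)

1  (I1 all integral)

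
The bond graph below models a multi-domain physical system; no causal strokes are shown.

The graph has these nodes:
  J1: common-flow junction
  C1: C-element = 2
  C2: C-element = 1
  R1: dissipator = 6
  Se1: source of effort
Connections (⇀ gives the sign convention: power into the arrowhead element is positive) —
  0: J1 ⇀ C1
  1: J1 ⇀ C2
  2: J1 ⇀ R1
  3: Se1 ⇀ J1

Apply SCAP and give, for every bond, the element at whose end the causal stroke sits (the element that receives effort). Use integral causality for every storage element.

#0 |J1
#1 |J1
#2 |R1
#3 |J1

β3 |J1  (Se1: effort source, stroke at far end)
β0 |J1  (prefer integral on C1)
β1 |J1  (C2 integral (e out))
β2 |R1  (closing 1-jn rule on J1)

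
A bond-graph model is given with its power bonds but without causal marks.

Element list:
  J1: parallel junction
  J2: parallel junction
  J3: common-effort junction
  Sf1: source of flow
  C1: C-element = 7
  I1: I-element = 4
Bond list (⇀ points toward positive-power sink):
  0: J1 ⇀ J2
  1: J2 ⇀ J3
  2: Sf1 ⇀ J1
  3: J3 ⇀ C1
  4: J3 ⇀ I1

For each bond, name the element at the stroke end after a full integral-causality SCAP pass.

bond 2 stroke at Sf1  (Sf1 (Sf) sets flow on bond)
bond 0 stroke at J1  (only one effort-in slot at J1)
bond 1 stroke at J2  (only one effort-in slot at J2)
bond 3 stroke at J3  (C1 integral (e out))
bond 4 stroke at I1  (0-jn J3 has e-setter on 3)

b0 →J1
b1 →J2
b2 →Sf1
b3 →J3
b4 →I1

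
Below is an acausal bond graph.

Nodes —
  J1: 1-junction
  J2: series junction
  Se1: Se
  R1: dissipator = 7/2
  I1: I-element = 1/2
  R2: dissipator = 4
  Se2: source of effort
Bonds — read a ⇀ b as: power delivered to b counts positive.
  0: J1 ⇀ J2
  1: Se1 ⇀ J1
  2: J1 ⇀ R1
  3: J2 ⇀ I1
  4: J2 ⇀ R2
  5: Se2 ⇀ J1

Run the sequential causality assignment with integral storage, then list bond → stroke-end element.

β0 →J2
β1 →J1
β2 →J1
β3 →I1
β4 →J2
β5 →J1

b1 |J1  (Se1 fixes effort; stroke away)
b5 |J1  (Se2: effort source, stroke at far end)
b3 |I1  (I1: I, integral causality)
b0 |J2  (J2 flow already set via bond 3)
b4 |J2  (common-f at J2 fixed by 3)
b2 |J1  (J1 flow already set via bond 0)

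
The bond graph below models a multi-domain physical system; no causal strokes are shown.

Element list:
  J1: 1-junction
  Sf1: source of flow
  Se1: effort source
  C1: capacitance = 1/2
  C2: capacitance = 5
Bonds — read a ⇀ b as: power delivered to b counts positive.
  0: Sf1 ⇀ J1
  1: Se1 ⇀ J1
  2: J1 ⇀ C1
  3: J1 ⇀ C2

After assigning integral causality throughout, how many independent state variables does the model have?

#0 →Sf1  (source Sf1 imposes f)
#1 →J1  (source Se1 imposes e)
#2 →J1  (common-f at J1 fixed by 0)
#3 →J1  (common-f at J1 fixed by 0)

2  (C1, C2 all integral)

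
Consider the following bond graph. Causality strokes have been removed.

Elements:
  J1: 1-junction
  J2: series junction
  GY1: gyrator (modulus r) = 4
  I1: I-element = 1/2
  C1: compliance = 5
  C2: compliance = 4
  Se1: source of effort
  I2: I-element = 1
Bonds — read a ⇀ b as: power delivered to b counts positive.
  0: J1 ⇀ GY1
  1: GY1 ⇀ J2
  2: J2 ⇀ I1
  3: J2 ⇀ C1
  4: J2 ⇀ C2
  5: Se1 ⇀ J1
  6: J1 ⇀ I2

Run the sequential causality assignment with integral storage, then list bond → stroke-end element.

b5 stroke→J1  (source Se1 imposes e)
b2 stroke→I1  (I1 outputs flow p/I1)
b1 stroke→J2  (J2 flow already set via bond 2)
b3 stroke→J2  (J2: bond 2 brought flow, rest push out)
b4 stroke→J2  (1-jn J2 has f-setter on 2)
b0 stroke→J1  (through GY1, causality inverts; strokes same side of GY1)
b6 stroke→I2  (only one flow-in slot at J1)

b0 →J1
b1 →J2
b2 →I1
b3 →J2
b4 →J2
b5 →J1
b6 →I2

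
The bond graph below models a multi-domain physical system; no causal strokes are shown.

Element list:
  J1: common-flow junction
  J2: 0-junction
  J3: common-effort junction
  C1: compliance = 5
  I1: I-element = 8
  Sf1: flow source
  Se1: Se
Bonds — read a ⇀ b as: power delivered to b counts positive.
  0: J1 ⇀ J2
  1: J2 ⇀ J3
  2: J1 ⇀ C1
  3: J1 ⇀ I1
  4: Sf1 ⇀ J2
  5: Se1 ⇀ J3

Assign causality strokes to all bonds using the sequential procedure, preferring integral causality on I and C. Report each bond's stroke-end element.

b0 |J1
b1 |J2
b2 |J1
b3 |I1
b4 |Sf1
b5 |J3

#4 stroke at Sf1  (source Sf1 imposes f)
#5 stroke at J3  (Se1 fixes effort; stroke away)
#1 stroke at J2  (common-e at J3 fixed by 5)
#0 stroke at J1  (J2 effort already set via bond 1)
#2 stroke at J1  (C1 integral (e out))
#3 stroke at I1  (only one flow-in slot at J1)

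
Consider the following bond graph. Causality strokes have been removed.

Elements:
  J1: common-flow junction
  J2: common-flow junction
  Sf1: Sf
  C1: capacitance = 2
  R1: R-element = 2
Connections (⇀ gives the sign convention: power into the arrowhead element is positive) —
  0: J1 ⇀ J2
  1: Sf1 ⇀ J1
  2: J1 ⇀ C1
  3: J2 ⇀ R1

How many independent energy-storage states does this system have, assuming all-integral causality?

β1 →Sf1  (Sf1: flow source, stroke at near end)
β0 →J1  (common-f at J1 fixed by 1)
β2 →J1  (common-f at J1 fixed by 1)
β3 →J2  (J2: bond 0 brought flow, rest push out)

1  (C1 all integral)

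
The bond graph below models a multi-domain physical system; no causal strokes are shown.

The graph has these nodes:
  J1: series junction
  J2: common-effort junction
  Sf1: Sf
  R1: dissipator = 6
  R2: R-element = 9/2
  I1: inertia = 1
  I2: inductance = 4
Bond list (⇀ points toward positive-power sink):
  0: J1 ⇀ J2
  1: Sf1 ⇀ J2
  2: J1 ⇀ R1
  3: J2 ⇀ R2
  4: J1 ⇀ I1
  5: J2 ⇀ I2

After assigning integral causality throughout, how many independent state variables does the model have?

b1 |Sf1  (Sf1 fixes flow; stroke at Sf1)
b4 |I1  (I1 integral (f out))
b0 |J1  (common-f at J1 fixed by 4)
b2 |J1  (common-f at J1 fixed by 4)
b5 |I2  (I2 outputs flow p/I2)
b3 |J2  (J2 needs exactly one e-in)

2  (I1, I2 all integral)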